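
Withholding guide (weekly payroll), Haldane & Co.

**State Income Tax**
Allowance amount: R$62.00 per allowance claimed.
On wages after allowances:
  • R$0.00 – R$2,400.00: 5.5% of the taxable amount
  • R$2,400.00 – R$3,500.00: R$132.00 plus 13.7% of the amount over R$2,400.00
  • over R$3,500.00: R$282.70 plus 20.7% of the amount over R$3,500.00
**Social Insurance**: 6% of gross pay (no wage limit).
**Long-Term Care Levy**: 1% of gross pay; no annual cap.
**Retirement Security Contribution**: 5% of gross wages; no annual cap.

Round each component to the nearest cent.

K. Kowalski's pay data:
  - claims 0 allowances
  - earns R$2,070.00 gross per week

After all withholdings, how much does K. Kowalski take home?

R$1,707.75

State Income Tax: taxable = R$2,070.00
  5.5% × R$2,070.00 = R$113.85
Social Insurance: 6% × R$2,070.00 = R$124.20
Long-Term Care Levy: 1% × R$2,070.00 = R$20.70
Retirement Security Contribution: 5% × R$2,070.00 = R$103.50
Total withheld: R$113.85 + R$124.20 + R$20.70 + R$103.50 = R$362.25
Net pay: R$2,070.00 − R$362.25 = R$1,707.75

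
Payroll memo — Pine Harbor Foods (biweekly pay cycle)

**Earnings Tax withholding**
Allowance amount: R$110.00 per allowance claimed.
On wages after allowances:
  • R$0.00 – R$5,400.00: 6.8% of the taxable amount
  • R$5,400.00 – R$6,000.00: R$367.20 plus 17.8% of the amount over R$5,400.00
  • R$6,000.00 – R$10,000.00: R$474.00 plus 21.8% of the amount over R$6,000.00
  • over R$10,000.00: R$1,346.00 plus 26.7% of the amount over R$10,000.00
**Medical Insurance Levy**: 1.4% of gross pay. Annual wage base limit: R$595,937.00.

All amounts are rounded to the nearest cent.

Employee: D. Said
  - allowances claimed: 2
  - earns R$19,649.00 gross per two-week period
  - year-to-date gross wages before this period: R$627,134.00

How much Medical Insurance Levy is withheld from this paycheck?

R$0.00

Medical Insurance Levy: YTD R$627,134.00 ≥ cap R$595,937.00 → R$0.00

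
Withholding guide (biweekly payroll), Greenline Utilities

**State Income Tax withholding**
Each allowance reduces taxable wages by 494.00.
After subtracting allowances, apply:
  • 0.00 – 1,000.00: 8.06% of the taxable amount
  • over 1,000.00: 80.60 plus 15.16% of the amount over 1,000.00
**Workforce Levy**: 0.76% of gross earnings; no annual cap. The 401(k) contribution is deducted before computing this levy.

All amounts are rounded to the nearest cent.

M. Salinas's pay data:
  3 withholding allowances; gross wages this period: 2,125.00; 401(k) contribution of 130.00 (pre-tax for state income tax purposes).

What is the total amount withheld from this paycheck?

56.51

State Income Tax: taxable = 2,125.00 − 130.00 − 3×494.00 = 513.00
  8.06% × 513.00 = 41.35
Workforce Levy: 0.76% × 1,995.00 = 15.16
Total: 41.35 + 15.16 = 56.51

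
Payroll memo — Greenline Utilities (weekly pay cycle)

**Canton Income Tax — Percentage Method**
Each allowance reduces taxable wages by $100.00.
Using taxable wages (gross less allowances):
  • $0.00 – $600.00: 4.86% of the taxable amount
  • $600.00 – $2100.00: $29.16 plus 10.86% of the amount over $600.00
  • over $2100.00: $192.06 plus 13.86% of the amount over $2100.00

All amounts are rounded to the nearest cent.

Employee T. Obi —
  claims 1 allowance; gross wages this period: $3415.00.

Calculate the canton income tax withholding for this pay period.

$360.46

Canton Income Tax: taxable = $3415.00 − 1×$100.00 = $3315.00
  $192.06 + 13.86% × ($3315.00 − $2100.00) = $192.06 + 13.86% × $1215.00 = $360.46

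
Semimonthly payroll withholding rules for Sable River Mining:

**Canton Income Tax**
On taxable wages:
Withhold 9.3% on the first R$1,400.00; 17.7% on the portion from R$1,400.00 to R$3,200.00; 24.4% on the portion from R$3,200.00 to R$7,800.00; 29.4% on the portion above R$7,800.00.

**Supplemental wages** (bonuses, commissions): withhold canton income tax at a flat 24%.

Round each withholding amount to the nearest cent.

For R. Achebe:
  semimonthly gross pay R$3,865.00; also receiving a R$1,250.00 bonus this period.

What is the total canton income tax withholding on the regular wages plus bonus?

Canton Income Tax: taxable = R$3,865.00
  R$448.80 + 24.4% × (R$3,865.00 − R$3,200.00) = R$448.80 + 24.4% × R$665.00 = R$611.06
Supplemental (24% flat on bonus): 24% × R$1,250.00 = R$300.00
Total canton income tax: R$611.06 + R$300.00 = R$911.06

R$911.06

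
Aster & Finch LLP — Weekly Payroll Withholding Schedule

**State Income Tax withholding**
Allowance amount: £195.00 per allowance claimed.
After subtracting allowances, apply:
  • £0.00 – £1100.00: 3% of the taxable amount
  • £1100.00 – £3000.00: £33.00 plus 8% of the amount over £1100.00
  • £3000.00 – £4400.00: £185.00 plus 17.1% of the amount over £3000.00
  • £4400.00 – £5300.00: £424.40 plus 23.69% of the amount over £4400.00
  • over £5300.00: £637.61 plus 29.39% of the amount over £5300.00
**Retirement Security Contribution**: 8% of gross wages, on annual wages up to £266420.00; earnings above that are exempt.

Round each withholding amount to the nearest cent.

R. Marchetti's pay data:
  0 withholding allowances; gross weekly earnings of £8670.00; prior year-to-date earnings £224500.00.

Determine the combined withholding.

£2321.65

State Income Tax: taxable = £8670.00
  £637.61 + 29.39% × (£8670.00 − £5300.00) = £637.61 + 29.39% × £3370.00 = £1628.05
Retirement Security Contribution: 8% × £8670.00 = £693.60
Total: £1628.05 + £693.60 = £2321.65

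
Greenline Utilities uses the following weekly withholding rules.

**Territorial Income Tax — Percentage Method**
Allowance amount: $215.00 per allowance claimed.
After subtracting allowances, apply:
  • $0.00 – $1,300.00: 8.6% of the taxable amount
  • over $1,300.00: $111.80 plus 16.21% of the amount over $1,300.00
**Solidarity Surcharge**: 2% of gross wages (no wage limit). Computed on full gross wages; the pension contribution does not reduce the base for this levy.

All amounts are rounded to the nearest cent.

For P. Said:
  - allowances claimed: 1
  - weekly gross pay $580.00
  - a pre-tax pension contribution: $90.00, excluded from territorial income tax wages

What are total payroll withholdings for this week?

Territorial Income Tax: taxable = $580.00 − $90.00 − 1×$215.00 = $275.00
  8.6% × $275.00 = $23.65
Solidarity Surcharge: 2% × $580.00 = $11.60
Total: $23.65 + $11.60 = $35.25

$35.25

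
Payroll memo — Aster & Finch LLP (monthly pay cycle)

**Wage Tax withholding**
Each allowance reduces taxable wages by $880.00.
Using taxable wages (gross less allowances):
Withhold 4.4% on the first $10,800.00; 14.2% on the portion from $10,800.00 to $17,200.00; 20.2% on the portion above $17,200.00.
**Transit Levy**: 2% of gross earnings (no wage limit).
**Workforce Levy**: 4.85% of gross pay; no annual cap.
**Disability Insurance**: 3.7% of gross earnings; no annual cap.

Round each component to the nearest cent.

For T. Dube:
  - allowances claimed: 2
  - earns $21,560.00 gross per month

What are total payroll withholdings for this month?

Wage Tax: taxable = $21,560.00 − 2×$880.00 = $19,800.00
  $1,384.00 + 20.2% × ($19,800.00 − $17,200.00) = $1,384.00 + 20.2% × $2,600.00 = $1,909.20
Transit Levy: 2% × $21,560.00 = $431.20
Workforce Levy: 4.85% × $21,560.00 = $1,045.66
Disability Insurance: 3.7% × $21,560.00 = $797.72
Total: $1,909.20 + $431.20 + $1,045.66 + $797.72 = $4,183.78

$4,183.78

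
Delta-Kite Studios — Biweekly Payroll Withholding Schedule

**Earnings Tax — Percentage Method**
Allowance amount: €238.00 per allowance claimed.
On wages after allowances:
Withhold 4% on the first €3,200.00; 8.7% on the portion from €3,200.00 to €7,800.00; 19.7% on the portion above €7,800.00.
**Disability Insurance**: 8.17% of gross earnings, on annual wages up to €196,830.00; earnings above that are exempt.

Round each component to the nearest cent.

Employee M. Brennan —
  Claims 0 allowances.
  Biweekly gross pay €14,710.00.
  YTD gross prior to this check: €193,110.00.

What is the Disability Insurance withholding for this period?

Disability Insurance: cap €196,830.00 − YTD €193,110.00 = €3,720.00 subject; 8.17% × €3,720.00 = €303.92

€303.92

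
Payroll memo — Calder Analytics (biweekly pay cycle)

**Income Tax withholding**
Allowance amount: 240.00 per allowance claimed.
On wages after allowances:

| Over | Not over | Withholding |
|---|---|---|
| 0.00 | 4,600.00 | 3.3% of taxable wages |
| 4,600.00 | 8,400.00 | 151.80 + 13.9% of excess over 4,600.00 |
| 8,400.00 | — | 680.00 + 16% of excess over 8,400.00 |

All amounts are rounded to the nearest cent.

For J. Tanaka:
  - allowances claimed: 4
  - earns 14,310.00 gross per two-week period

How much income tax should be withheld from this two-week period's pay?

1,472.00

Income Tax: taxable = 14,310.00 − 4×240.00 = 13,350.00
  680.00 + 16% × (13,350.00 − 8,400.00) = 680.00 + 16% × 4,950.00 = 1,472.00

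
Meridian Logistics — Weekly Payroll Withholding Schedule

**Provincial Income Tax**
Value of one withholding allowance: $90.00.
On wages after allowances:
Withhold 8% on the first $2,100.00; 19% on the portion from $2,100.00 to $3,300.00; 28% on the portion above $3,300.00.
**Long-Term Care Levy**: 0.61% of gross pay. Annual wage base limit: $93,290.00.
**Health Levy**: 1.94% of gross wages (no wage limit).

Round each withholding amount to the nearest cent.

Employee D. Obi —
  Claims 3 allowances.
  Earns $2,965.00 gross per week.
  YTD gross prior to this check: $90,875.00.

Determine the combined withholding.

$353.30

Provincial Income Tax: taxable = $2,965.00 − 3×$90.00 = $2,695.00
  $168.00 + 19% × ($2,695.00 − $2,100.00) = $168.00 + 19% × $595.00 = $281.05
Long-Term Care Levy: cap $93,290.00 − YTD $90,875.00 = $2,415.00 subject; 0.61% × $2,415.00 = $14.73
Health Levy: 1.94% × $2,965.00 = $57.52
Total: $281.05 + $14.73 + $57.52 = $353.30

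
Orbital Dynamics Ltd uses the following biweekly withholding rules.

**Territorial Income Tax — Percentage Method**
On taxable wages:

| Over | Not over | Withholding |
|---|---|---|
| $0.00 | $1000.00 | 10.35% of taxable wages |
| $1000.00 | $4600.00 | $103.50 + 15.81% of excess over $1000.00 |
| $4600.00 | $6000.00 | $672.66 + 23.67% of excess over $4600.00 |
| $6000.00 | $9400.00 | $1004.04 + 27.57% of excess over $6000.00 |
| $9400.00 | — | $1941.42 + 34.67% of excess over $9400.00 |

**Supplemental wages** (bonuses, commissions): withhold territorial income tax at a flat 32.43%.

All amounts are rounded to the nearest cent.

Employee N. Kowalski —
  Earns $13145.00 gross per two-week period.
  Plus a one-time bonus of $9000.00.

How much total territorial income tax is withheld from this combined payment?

$6158.51

Territorial Income Tax: taxable = $13145.00
  $1941.42 + 34.67% × ($13145.00 − $9400.00) = $1941.42 + 34.67% × $3745.00 = $3239.81
Supplemental (32.43% flat on bonus): 32.43% × $9000.00 = $2918.70
Total territorial income tax: $3239.81 + $2918.70 = $6158.51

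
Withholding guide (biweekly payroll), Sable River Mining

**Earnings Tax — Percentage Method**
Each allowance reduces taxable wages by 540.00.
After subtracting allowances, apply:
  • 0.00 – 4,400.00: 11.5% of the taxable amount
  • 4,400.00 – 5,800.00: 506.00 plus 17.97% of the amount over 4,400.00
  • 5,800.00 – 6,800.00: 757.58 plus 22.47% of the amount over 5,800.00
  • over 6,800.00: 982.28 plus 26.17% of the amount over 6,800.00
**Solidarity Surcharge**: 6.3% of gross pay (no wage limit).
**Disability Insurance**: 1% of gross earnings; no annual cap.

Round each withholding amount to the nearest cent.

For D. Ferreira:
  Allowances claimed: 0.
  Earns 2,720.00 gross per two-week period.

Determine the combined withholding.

511.36

Earnings Tax: taxable = 2,720.00
  11.5% × 2,720.00 = 312.80
Solidarity Surcharge: 6.3% × 2,720.00 = 171.36
Disability Insurance: 1% × 2,720.00 = 27.20
Total: 312.80 + 171.36 + 27.20 = 511.36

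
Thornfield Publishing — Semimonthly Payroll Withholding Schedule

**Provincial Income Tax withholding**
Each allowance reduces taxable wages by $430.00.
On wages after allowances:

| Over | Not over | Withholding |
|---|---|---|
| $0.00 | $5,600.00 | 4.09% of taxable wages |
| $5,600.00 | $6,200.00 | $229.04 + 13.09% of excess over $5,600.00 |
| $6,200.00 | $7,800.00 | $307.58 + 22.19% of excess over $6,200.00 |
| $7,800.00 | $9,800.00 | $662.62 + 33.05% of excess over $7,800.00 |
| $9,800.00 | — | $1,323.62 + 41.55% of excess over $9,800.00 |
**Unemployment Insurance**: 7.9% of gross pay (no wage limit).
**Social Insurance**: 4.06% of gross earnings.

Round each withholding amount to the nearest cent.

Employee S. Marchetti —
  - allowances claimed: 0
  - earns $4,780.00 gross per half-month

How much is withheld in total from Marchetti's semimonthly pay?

Provincial Income Tax: taxable = $4,780.00
  4.09% × $4,780.00 = $195.50
Unemployment Insurance: 7.9% × $4,780.00 = $377.62
Social Insurance: 4.06% × $4,780.00 = $194.07
Total: $195.50 + $377.62 + $194.07 = $767.19

$767.19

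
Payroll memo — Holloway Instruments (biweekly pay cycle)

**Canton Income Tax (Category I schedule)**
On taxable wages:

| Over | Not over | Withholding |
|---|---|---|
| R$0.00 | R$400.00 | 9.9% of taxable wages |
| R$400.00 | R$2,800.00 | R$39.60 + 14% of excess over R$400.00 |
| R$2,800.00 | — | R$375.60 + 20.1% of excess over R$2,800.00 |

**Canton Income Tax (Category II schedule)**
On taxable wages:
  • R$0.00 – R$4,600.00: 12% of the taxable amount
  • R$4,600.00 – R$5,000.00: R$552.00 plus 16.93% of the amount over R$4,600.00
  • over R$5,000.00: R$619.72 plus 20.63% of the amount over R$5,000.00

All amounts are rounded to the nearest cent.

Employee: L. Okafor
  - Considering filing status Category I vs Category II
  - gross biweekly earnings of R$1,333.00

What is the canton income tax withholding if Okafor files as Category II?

R$159.96

Canton Income Tax (Category II): taxable = R$1,333.00
  12% × R$1,333.00 = R$159.96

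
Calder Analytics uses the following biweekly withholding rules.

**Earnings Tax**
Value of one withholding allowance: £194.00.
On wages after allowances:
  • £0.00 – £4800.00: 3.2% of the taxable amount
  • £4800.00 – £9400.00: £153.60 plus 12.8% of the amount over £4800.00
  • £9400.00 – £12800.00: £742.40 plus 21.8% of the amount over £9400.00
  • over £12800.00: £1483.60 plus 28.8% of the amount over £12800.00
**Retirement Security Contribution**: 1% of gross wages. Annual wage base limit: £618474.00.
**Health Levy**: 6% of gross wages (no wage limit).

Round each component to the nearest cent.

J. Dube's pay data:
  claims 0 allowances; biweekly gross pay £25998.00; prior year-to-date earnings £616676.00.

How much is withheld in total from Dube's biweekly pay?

£6862.48

Earnings Tax: taxable = £25998.00
  £1483.60 + 28.8% × (£25998.00 − £12800.00) = £1483.60 + 28.8% × £13198.00 = £5284.62
Retirement Security Contribution: cap £618474.00 − YTD £616676.00 = £1798.00 subject; 1% × £1798.00 = £17.98
Health Levy: 6% × £25998.00 = £1559.88
Total: £5284.62 + £17.98 + £1559.88 = £6862.48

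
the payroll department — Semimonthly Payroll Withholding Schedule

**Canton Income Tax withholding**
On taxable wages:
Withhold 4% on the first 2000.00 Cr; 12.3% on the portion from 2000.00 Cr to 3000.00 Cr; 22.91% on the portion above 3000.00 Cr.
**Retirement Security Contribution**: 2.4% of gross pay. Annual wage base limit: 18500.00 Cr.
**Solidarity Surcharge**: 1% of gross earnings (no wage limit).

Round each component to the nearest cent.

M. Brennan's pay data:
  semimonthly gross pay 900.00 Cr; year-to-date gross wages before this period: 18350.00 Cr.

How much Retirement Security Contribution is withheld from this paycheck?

Retirement Security Contribution: cap 18500.00 Cr − YTD 18350.00 Cr = 150.00 Cr subject; 2.4% × 150.00 Cr = 3.60 Cr

3.60 Cr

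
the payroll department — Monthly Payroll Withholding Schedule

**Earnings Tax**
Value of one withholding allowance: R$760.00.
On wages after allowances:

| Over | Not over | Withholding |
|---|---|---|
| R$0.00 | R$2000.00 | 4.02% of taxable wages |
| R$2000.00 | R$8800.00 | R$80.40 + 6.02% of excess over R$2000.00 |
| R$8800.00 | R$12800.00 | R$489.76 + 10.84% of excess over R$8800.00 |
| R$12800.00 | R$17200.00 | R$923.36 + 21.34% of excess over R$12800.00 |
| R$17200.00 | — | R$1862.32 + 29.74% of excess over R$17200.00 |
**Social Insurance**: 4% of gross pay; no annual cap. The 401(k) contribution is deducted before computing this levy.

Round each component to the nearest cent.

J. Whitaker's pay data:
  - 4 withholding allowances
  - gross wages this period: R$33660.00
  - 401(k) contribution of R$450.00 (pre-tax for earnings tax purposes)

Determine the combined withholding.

R$7048.00

Earnings Tax: taxable = R$33660.00 − R$450.00 − 4×R$760.00 = R$30170.00
  R$1862.32 + 29.74% × (R$30170.00 − R$17200.00) = R$1862.32 + 29.74% × R$12970.00 = R$5719.60
Social Insurance: 4% × R$33210.00 = R$1328.40
Total: R$5719.60 + R$1328.40 = R$7048.00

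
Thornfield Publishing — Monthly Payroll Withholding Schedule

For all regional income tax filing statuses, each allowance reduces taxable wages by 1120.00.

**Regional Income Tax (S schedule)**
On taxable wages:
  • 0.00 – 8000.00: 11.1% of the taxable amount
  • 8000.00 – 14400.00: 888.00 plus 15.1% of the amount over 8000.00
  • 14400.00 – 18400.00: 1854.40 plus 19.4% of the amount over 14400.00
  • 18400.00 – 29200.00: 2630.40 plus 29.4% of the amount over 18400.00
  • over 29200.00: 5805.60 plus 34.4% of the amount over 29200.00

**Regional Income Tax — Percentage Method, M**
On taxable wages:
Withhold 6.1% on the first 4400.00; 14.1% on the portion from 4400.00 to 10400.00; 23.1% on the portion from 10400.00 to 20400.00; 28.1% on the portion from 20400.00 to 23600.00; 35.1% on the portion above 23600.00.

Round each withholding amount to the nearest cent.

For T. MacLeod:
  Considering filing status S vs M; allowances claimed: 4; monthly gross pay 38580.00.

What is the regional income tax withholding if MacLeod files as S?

Regional Income Tax (S): taxable = 38580.00 − 4×1120.00 = 34100.00
  5805.60 + 34.4% × (34100.00 − 29200.00) = 5805.60 + 34.4% × 4900.00 = 7491.20

7491.20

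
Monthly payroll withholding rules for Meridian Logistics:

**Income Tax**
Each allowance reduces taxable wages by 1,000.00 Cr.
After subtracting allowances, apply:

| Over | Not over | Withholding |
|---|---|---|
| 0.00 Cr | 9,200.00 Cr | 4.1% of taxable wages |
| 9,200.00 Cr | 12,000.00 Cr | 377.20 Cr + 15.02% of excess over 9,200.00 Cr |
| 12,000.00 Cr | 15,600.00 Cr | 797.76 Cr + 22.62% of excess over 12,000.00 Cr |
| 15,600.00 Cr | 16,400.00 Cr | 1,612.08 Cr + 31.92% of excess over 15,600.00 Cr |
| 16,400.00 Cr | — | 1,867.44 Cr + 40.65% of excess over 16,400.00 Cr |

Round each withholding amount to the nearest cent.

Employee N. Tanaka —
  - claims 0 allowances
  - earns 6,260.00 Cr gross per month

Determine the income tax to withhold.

Income Tax: taxable = 6,260.00 Cr
  4.1% × 6,260.00 Cr = 256.66 Cr

256.66 Cr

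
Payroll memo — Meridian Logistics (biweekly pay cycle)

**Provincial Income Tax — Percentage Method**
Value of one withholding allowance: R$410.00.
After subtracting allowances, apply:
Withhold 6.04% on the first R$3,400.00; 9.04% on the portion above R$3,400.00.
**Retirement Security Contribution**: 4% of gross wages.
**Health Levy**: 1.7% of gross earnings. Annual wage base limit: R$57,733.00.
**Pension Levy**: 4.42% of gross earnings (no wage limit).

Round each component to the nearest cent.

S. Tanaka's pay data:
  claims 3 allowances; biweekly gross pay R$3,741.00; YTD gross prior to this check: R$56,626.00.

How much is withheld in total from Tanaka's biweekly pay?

R$485.47

Provincial Income Tax: taxable = R$3,741.00 − 3×R$410.00 = R$2,511.00
  6.04% × R$2,511.00 = R$151.66
Retirement Security Contribution: 4% × R$3,741.00 = R$149.64
Health Levy: cap R$57,733.00 − YTD R$56,626.00 = R$1,107.00 subject; 1.7% × R$1,107.00 = R$18.82
Pension Levy: 4.42% × R$3,741.00 = R$165.35
Total: R$151.66 + R$149.64 + R$18.82 + R$165.35 = R$485.47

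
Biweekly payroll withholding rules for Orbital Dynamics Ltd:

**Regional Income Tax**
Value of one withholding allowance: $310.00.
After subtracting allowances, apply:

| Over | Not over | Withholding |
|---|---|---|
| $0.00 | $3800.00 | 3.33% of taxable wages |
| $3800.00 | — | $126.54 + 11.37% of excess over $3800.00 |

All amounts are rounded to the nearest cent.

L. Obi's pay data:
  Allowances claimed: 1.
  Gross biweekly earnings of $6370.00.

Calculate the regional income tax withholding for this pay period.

$383.50

Regional Income Tax: taxable = $6370.00 − 1×$310.00 = $6060.00
  $126.54 + 11.37% × ($6060.00 − $3800.00) = $126.54 + 11.37% × $2260.00 = $383.50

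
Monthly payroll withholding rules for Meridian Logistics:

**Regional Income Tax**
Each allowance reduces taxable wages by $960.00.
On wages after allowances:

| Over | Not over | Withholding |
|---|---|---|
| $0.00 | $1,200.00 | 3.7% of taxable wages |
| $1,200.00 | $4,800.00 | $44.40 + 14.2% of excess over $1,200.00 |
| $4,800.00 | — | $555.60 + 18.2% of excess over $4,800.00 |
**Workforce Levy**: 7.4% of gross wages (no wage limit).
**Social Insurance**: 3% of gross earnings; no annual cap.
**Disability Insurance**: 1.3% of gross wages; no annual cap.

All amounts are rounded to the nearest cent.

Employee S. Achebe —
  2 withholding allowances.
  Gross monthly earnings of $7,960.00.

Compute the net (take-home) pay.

Regional Income Tax: taxable = $7,960.00 − 2×$960.00 = $6,040.00
  $555.60 + 18.2% × ($6,040.00 − $4,800.00) = $555.60 + 18.2% × $1,240.00 = $781.28
Workforce Levy: 7.4% × $7,960.00 = $589.04
Social Insurance: 3% × $7,960.00 = $238.80
Disability Insurance: 1.3% × $7,960.00 = $103.48
Total withheld: $781.28 + $589.04 + $238.80 + $103.48 = $1,712.60
Net pay: $7,960.00 − $1,712.60 = $6,247.40

$6,247.40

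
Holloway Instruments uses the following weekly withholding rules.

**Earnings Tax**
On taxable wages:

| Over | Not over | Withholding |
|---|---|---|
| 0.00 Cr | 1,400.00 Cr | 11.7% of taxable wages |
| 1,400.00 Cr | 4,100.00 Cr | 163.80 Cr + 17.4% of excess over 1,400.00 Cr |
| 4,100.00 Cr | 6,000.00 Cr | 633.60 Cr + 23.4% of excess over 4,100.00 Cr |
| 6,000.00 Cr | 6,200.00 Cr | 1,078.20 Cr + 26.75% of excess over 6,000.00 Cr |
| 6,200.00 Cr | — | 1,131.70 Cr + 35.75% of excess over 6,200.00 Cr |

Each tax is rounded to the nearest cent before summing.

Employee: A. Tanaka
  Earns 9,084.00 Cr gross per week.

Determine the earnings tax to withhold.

2,162.73 Cr

Earnings Tax: taxable = 9,084.00 Cr
  1,131.70 Cr + 35.75% × (9,084.00 Cr − 6,200.00 Cr) = 1,131.70 Cr + 35.75% × 2,884.00 Cr = 2,162.73 Cr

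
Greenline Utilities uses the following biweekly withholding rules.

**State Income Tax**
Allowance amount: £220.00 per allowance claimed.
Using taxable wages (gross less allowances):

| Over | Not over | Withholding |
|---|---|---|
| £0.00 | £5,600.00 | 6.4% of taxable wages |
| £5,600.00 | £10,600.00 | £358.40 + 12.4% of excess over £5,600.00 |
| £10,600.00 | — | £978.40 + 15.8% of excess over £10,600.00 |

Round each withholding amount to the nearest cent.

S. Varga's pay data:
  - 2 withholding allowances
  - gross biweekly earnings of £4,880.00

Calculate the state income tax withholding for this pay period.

State Income Tax: taxable = £4,880.00 − 2×£220.00 = £4,440.00
  6.4% × £4,440.00 = £284.16

£284.16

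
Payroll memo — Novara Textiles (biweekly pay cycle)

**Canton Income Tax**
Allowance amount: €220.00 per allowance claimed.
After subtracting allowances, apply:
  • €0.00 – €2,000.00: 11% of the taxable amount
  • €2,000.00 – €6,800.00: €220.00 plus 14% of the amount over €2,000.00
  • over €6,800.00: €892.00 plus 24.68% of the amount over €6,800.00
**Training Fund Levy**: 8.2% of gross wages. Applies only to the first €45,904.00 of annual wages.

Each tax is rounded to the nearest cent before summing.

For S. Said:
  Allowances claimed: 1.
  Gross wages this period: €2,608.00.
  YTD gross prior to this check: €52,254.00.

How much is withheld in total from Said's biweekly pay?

Canton Income Tax: taxable = €2,608.00 − 1×€220.00 = €2,388.00
  €220.00 + 14% × (€2,388.00 − €2,000.00) = €220.00 + 14% × €388.00 = €274.32
Training Fund Levy: YTD €52,254.00 ≥ cap €45,904.00 → €0.00
Total: €274.32 + €0.00 = €274.32

€274.32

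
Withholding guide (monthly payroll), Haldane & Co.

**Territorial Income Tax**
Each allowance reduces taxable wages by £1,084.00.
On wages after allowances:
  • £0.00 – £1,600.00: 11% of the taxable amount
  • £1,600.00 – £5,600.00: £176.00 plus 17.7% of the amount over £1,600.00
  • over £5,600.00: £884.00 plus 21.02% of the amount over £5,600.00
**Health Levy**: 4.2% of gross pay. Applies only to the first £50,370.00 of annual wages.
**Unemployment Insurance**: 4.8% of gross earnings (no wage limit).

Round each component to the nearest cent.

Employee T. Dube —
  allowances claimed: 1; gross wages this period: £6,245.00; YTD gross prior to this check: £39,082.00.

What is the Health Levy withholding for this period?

Health Levy: 4.2% × £6,245.00 = £262.29

£262.29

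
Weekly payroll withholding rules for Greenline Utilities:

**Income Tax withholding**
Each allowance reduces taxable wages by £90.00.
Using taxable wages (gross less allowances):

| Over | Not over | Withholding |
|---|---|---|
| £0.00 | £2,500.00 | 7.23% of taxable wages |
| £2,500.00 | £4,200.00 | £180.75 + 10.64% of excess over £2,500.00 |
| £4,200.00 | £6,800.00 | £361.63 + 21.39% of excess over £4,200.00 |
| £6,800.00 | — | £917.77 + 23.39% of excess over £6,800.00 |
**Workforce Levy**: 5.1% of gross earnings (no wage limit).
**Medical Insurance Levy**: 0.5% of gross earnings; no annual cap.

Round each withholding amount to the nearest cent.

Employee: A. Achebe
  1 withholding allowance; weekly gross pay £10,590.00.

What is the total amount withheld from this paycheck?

Income Tax: taxable = £10,590.00 − 1×£90.00 = £10,500.00
  £917.77 + 23.39% × (£10,500.00 − £6,800.00) = £917.77 + 23.39% × £3,700.00 = £1,783.20
Workforce Levy: 5.1% × £10,590.00 = £540.09
Medical Insurance Levy: 0.5% × £10,590.00 = £52.95
Total: £1,783.20 + £540.09 + £52.95 = £2,376.24

£2,376.24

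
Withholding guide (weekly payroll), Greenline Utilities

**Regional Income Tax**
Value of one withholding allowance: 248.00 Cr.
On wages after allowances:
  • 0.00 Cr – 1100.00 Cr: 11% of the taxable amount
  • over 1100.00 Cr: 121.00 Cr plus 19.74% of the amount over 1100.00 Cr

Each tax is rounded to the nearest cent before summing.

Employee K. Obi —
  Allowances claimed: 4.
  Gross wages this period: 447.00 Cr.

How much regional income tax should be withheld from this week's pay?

0.00 Cr

Regional Income Tax: taxable = 447.00 Cr − 4×248.00 Cr = -545.00 Cr
  Taxable ≤ 0 → 0.00 Cr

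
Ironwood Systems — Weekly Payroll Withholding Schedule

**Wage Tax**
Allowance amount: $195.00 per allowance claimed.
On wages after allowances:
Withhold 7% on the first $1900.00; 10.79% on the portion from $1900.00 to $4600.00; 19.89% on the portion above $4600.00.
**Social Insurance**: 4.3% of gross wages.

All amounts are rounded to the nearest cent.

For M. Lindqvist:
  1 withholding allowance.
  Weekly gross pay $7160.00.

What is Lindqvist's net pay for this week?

$5957.39

Wage Tax: taxable = $7160.00 − 1×$195.00 = $6965.00
  $424.33 + 19.89% × ($6965.00 − $4600.00) = $424.33 + 19.89% × $2365.00 = $894.73
Social Insurance: 4.3% × $7160.00 = $307.88
Total withheld: $894.73 + $307.88 = $1202.61
Net pay: $7160.00 − $1202.61 = $5957.39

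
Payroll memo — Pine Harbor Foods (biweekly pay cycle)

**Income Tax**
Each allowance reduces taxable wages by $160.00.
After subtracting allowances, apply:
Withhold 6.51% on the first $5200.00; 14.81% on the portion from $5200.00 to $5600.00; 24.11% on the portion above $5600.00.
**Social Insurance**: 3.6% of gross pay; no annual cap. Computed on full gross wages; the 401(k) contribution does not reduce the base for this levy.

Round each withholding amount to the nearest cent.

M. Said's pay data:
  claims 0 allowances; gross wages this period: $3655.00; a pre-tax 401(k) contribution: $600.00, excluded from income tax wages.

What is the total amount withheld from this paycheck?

Income Tax: taxable = $3655.00 − $600.00 = $3055.00
  6.51% × $3055.00 = $198.88
Social Insurance: 3.6% × $3655.00 = $131.58
Total: $198.88 + $131.58 = $330.46

$330.46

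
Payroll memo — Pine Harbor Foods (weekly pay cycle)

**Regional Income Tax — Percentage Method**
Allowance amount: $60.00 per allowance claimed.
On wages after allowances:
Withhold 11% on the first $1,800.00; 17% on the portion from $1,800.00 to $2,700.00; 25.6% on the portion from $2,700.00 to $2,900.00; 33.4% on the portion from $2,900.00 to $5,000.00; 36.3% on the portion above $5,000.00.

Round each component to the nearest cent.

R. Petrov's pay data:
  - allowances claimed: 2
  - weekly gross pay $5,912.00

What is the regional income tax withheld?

$1,391.10

Regional Income Tax: taxable = $5,912.00 − 2×$60.00 = $5,792.00
  $1,103.60 + 36.3% × ($5,792.00 − $5,000.00) = $1,103.60 + 36.3% × $792.00 = $1,391.10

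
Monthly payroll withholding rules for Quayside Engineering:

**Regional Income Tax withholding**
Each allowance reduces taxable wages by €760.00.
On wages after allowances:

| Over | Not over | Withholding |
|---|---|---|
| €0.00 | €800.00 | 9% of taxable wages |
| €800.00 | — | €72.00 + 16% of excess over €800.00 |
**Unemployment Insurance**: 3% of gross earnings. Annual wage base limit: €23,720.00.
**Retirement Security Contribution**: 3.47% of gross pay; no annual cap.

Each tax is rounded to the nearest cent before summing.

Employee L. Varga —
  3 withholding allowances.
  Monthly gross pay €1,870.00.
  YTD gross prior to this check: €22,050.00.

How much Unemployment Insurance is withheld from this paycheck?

€50.10

Unemployment Insurance: cap €23,720.00 − YTD €22,050.00 = €1,670.00 subject; 3% × €1,670.00 = €50.10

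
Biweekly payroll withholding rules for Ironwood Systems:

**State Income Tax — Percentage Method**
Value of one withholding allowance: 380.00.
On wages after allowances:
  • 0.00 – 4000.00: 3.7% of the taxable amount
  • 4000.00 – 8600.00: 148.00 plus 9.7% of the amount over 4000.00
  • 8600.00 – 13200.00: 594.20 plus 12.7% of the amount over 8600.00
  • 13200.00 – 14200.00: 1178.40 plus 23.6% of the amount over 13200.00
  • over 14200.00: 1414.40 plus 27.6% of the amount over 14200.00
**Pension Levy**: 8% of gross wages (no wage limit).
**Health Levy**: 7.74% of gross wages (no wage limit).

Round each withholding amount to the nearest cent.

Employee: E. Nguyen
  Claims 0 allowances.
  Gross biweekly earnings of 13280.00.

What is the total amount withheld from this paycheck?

State Income Tax: taxable = 13280.00
  1178.40 + 23.6% × (13280.00 − 13200.00) = 1178.40 + 23.6% × 80.00 = 1197.28
Pension Levy: 8% × 13280.00 = 1062.40
Health Levy: 7.74% × 13280.00 = 1027.87
Total: 1197.28 + 1062.40 + 1027.87 = 3287.55

3287.55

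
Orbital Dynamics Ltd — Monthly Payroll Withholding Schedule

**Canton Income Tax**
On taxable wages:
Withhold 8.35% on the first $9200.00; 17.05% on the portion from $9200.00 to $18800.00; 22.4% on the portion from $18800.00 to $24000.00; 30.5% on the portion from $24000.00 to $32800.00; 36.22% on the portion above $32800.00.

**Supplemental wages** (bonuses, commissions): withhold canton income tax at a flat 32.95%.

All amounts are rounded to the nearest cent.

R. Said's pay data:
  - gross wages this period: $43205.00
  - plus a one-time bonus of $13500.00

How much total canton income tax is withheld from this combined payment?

Canton Income Tax: taxable = $43205.00
  $6253.80 + 36.22% × ($43205.00 − $32800.00) = $6253.80 + 36.22% × $10405.00 = $10022.49
Supplemental (32.95% flat on bonus): 32.95% × $13500.00 = $4448.25
Total canton income tax: $10022.49 + $4448.25 = $14470.74

$14470.74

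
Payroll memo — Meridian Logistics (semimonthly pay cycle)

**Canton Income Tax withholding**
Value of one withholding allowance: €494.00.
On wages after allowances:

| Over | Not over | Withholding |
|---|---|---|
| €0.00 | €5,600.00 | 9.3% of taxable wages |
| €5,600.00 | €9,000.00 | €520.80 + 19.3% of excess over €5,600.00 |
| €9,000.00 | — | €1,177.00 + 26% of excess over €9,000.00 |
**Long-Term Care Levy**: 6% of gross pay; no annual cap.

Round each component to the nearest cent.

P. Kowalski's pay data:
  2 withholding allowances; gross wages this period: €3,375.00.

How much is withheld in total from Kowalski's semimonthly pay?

€424.49

Canton Income Tax: taxable = €3,375.00 − 2×€494.00 = €2,387.00
  9.3% × €2,387.00 = €221.99
Long-Term Care Levy: 6% × €3,375.00 = €202.50
Total: €221.99 + €202.50 = €424.49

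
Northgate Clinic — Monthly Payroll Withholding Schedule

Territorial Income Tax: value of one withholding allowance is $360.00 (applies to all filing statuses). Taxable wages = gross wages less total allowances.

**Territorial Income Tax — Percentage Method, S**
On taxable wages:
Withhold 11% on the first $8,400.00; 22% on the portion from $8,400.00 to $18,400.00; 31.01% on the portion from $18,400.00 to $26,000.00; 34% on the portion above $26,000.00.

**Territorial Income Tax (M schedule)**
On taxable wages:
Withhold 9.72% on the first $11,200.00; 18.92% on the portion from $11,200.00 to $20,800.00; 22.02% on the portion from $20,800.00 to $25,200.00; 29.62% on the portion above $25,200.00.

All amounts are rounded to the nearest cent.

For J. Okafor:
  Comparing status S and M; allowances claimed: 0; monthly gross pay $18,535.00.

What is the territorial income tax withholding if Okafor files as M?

Territorial Income Tax (M): taxable = $18,535.00
  $1,088.64 + 18.92% × ($18,535.00 − $11,200.00) = $1,088.64 + 18.92% × $7,335.00 = $2,476.42

$2,476.42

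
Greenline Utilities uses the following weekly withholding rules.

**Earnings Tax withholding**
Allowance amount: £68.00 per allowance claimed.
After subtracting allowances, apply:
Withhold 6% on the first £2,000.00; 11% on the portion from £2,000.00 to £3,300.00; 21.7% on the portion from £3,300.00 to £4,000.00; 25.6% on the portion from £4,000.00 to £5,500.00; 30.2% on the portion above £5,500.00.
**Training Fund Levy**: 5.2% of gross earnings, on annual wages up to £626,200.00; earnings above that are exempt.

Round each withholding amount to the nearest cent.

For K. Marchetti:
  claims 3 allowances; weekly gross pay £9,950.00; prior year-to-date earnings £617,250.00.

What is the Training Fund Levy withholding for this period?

£465.40

Training Fund Levy: cap £626,200.00 − YTD £617,250.00 = £8,950.00 subject; 5.2% × £8,950.00 = £465.40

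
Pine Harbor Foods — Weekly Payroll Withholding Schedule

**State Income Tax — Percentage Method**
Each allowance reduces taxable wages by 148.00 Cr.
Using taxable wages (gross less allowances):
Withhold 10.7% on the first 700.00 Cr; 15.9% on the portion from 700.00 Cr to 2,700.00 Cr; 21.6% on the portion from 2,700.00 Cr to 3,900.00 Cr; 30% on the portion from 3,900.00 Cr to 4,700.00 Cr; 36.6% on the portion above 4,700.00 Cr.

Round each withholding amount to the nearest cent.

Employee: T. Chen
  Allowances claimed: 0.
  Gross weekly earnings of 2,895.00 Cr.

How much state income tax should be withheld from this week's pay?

State Income Tax: taxable = 2,895.00 Cr
  392.90 Cr + 21.6% × (2,895.00 Cr − 2,700.00 Cr) = 392.90 Cr + 21.6% × 195.00 Cr = 435.02 Cr

435.02 Cr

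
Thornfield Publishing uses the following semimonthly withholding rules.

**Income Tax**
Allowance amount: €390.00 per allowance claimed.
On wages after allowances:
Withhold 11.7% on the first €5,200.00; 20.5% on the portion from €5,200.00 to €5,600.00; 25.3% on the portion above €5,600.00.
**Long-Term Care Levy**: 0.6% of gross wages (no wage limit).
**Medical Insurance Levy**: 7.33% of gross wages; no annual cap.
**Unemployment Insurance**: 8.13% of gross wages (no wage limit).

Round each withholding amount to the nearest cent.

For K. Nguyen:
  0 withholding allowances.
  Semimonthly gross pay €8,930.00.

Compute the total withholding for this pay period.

€2,967.05

Income Tax: taxable = €8,930.00
  €690.40 + 25.3% × (€8,930.00 − €5,600.00) = €690.40 + 25.3% × €3,330.00 = €1,532.89
Long-Term Care Levy: 0.6% × €8,930.00 = €53.58
Medical Insurance Levy: 7.33% × €8,930.00 = €654.57
Unemployment Insurance: 8.13% × €8,930.00 = €726.01
Total: €1,532.89 + €53.58 + €654.57 + €726.01 = €2,967.05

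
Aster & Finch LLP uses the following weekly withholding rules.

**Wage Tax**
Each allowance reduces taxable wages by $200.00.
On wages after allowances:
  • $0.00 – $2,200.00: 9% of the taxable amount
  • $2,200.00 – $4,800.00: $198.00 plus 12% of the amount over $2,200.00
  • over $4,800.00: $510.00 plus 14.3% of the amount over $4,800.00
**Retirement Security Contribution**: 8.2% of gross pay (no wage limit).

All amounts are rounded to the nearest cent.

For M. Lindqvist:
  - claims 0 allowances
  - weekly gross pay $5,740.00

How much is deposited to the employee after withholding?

$4,624.90

Wage Tax: taxable = $5,740.00
  $510.00 + 14.3% × ($5,740.00 − $4,800.00) = $510.00 + 14.3% × $940.00 = $644.42
Retirement Security Contribution: 8.2% × $5,740.00 = $470.68
Total withheld: $644.42 + $470.68 = $1,115.10
Net pay: $5,740.00 − $1,115.10 = $4,624.90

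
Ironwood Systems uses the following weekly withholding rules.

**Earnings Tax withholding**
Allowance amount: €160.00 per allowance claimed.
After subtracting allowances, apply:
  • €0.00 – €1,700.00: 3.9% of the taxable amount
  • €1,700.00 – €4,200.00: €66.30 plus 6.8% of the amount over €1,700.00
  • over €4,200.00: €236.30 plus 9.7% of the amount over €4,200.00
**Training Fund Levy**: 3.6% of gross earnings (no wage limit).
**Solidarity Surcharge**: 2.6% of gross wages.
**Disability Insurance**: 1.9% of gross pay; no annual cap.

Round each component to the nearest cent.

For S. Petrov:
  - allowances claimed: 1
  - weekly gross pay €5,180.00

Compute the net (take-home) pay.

Earnings Tax: taxable = €5,180.00 − 1×€160.00 = €5,020.00
  €236.30 + 9.7% × (€5,020.00 − €4,200.00) = €236.30 + 9.7% × €820.00 = €315.84
Training Fund Levy: 3.6% × €5,180.00 = €186.48
Solidarity Surcharge: 2.6% × €5,180.00 = €134.68
Disability Insurance: 1.9% × €5,180.00 = €98.42
Total withheld: €315.84 + €186.48 + €134.68 + €98.42 = €735.42
Net pay: €5,180.00 − €735.42 = €4,444.58

€4,444.58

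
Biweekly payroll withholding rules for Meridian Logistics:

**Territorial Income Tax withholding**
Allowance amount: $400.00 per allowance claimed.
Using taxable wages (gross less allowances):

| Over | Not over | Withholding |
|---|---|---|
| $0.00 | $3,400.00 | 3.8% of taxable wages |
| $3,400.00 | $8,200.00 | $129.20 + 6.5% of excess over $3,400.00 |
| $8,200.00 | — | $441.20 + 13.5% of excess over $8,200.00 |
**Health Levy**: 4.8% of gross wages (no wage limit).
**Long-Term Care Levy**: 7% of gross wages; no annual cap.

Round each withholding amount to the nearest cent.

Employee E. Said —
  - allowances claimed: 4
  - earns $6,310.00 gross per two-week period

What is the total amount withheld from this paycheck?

$958.93

Territorial Income Tax: taxable = $6,310.00 − 4×$400.00 = $4,710.00
  $129.20 + 6.5% × ($4,710.00 − $3,400.00) = $129.20 + 6.5% × $1,310.00 = $214.35
Health Levy: 4.8% × $6,310.00 = $302.88
Long-Term Care Levy: 7% × $6,310.00 = $441.70
Total: $214.35 + $302.88 + $441.70 = $958.93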